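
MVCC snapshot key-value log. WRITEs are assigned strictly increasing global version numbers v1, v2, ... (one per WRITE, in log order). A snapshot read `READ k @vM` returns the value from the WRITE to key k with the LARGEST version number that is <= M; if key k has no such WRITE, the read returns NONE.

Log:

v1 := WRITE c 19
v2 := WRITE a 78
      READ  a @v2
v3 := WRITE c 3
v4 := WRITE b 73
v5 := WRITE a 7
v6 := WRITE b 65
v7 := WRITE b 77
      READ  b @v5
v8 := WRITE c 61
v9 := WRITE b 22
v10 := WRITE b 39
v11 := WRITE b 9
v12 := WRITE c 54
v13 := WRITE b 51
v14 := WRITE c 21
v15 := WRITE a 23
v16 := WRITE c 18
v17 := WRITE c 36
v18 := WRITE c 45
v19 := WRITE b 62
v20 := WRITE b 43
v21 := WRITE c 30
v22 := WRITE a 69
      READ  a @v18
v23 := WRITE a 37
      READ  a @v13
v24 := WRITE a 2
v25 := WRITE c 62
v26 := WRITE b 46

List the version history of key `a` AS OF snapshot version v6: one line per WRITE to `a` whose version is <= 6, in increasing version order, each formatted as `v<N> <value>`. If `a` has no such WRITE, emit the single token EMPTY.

Answer: v2 78
v5 7

Derivation:
Scan writes for key=a with version <= 6:
  v1 WRITE c 19 -> skip
  v2 WRITE a 78 -> keep
  v3 WRITE c 3 -> skip
  v4 WRITE b 73 -> skip
  v5 WRITE a 7 -> keep
  v6 WRITE b 65 -> skip
  v7 WRITE b 77 -> skip
  v8 WRITE c 61 -> skip
  v9 WRITE b 22 -> skip
  v10 WRITE b 39 -> skip
  v11 WRITE b 9 -> skip
  v12 WRITE c 54 -> skip
  v13 WRITE b 51 -> skip
  v14 WRITE c 21 -> skip
  v15 WRITE a 23 -> drop (> snap)
  v16 WRITE c 18 -> skip
  v17 WRITE c 36 -> skip
  v18 WRITE c 45 -> skip
  v19 WRITE b 62 -> skip
  v20 WRITE b 43 -> skip
  v21 WRITE c 30 -> skip
  v22 WRITE a 69 -> drop (> snap)
  v23 WRITE a 37 -> drop (> snap)
  v24 WRITE a 2 -> drop (> snap)
  v25 WRITE c 62 -> skip
  v26 WRITE b 46 -> skip
Collected: [(2, 78), (5, 7)]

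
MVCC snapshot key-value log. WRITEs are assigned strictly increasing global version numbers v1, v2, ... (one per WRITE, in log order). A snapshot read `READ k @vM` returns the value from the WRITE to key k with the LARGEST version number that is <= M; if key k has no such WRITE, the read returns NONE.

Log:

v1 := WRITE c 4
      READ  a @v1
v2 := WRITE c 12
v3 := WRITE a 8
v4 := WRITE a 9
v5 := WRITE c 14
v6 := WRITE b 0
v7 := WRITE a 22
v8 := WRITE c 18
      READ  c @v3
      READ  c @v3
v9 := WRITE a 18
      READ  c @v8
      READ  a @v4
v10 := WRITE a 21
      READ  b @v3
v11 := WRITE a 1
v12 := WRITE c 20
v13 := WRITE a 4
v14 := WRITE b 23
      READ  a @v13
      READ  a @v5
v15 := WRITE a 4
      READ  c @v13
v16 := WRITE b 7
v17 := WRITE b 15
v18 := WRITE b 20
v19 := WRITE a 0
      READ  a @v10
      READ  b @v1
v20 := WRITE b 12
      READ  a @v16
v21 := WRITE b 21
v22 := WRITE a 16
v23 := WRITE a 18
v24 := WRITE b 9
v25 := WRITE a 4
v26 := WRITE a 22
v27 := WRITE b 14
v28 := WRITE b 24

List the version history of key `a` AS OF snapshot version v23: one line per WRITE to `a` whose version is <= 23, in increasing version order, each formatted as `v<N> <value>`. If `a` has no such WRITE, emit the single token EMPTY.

Scan writes for key=a with version <= 23:
  v1 WRITE c 4 -> skip
  v2 WRITE c 12 -> skip
  v3 WRITE a 8 -> keep
  v4 WRITE a 9 -> keep
  v5 WRITE c 14 -> skip
  v6 WRITE b 0 -> skip
  v7 WRITE a 22 -> keep
  v8 WRITE c 18 -> skip
  v9 WRITE a 18 -> keep
  v10 WRITE a 21 -> keep
  v11 WRITE a 1 -> keep
  v12 WRITE c 20 -> skip
  v13 WRITE a 4 -> keep
  v14 WRITE b 23 -> skip
  v15 WRITE a 4 -> keep
  v16 WRITE b 7 -> skip
  v17 WRITE b 15 -> skip
  v18 WRITE b 20 -> skip
  v19 WRITE a 0 -> keep
  v20 WRITE b 12 -> skip
  v21 WRITE b 21 -> skip
  v22 WRITE a 16 -> keep
  v23 WRITE a 18 -> keep
  v24 WRITE b 9 -> skip
  v25 WRITE a 4 -> drop (> snap)
  v26 WRITE a 22 -> drop (> snap)
  v27 WRITE b 14 -> skip
  v28 WRITE b 24 -> skip
Collected: [(3, 8), (4, 9), (7, 22), (9, 18), (10, 21), (11, 1), (13, 4), (15, 4), (19, 0), (22, 16), (23, 18)]

Answer: v3 8
v4 9
v7 22
v9 18
v10 21
v11 1
v13 4
v15 4
v19 0
v22 16
v23 18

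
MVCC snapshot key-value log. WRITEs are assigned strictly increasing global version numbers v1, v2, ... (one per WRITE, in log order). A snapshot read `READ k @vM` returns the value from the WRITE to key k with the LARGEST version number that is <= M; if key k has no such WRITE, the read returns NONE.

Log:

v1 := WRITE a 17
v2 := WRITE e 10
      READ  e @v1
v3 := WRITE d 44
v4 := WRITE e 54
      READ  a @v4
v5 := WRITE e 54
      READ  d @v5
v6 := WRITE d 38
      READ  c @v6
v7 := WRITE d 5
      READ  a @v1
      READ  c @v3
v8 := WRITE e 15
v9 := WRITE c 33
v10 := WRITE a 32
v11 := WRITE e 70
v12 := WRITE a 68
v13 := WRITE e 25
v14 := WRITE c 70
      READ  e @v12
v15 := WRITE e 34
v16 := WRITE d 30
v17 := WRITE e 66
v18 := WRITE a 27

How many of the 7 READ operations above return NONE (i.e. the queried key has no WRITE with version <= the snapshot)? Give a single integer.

v1: WRITE a=17  (a history now [(1, 17)])
v2: WRITE e=10  (e history now [(2, 10)])
READ e @v1: history=[(2, 10)] -> no version <= 1 -> NONE
v3: WRITE d=44  (d history now [(3, 44)])
v4: WRITE e=54  (e history now [(2, 10), (4, 54)])
READ a @v4: history=[(1, 17)] -> pick v1 -> 17
v5: WRITE e=54  (e history now [(2, 10), (4, 54), (5, 54)])
READ d @v5: history=[(3, 44)] -> pick v3 -> 44
v6: WRITE d=38  (d history now [(3, 44), (6, 38)])
READ c @v6: history=[] -> no version <= 6 -> NONE
v7: WRITE d=5  (d history now [(3, 44), (6, 38), (7, 5)])
READ a @v1: history=[(1, 17)] -> pick v1 -> 17
READ c @v3: history=[] -> no version <= 3 -> NONE
v8: WRITE e=15  (e history now [(2, 10), (4, 54), (5, 54), (8, 15)])
v9: WRITE c=33  (c history now [(9, 33)])
v10: WRITE a=32  (a history now [(1, 17), (10, 32)])
v11: WRITE e=70  (e history now [(2, 10), (4, 54), (5, 54), (8, 15), (11, 70)])
v12: WRITE a=68  (a history now [(1, 17), (10, 32), (12, 68)])
v13: WRITE e=25  (e history now [(2, 10), (4, 54), (5, 54), (8, 15), (11, 70), (13, 25)])
v14: WRITE c=70  (c history now [(9, 33), (14, 70)])
READ e @v12: history=[(2, 10), (4, 54), (5, 54), (8, 15), (11, 70), (13, 25)] -> pick v11 -> 70
v15: WRITE e=34  (e history now [(2, 10), (4, 54), (5, 54), (8, 15), (11, 70), (13, 25), (15, 34)])
v16: WRITE d=30  (d history now [(3, 44), (6, 38), (7, 5), (16, 30)])
v17: WRITE e=66  (e history now [(2, 10), (4, 54), (5, 54), (8, 15), (11, 70), (13, 25), (15, 34), (17, 66)])
v18: WRITE a=27  (a history now [(1, 17), (10, 32), (12, 68), (18, 27)])
Read results in order: ['NONE', '17', '44', 'NONE', '17', 'NONE', '70']
NONE count = 3

Answer: 3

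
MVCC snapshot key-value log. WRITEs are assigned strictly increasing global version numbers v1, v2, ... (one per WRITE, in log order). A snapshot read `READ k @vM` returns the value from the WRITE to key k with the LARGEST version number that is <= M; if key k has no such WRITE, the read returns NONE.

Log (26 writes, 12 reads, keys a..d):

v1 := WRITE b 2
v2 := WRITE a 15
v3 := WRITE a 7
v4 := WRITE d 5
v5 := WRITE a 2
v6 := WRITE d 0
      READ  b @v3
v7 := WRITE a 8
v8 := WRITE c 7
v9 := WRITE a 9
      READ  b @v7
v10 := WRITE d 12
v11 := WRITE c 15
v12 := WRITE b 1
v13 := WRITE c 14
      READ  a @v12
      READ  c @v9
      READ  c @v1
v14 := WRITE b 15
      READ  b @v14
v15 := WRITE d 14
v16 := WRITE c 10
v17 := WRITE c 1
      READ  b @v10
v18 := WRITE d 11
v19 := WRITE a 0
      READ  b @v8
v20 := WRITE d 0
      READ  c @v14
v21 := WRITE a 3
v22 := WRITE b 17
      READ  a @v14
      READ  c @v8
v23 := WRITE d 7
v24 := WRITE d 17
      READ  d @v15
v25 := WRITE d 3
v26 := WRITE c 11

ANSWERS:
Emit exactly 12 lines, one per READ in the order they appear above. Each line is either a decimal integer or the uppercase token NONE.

v1: WRITE b=2  (b history now [(1, 2)])
v2: WRITE a=15  (a history now [(2, 15)])
v3: WRITE a=7  (a history now [(2, 15), (3, 7)])
v4: WRITE d=5  (d history now [(4, 5)])
v5: WRITE a=2  (a history now [(2, 15), (3, 7), (5, 2)])
v6: WRITE d=0  (d history now [(4, 5), (6, 0)])
READ b @v3: history=[(1, 2)] -> pick v1 -> 2
v7: WRITE a=8  (a history now [(2, 15), (3, 7), (5, 2), (7, 8)])
v8: WRITE c=7  (c history now [(8, 7)])
v9: WRITE a=9  (a history now [(2, 15), (3, 7), (5, 2), (7, 8), (9, 9)])
READ b @v7: history=[(1, 2)] -> pick v1 -> 2
v10: WRITE d=12  (d history now [(4, 5), (6, 0), (10, 12)])
v11: WRITE c=15  (c history now [(8, 7), (11, 15)])
v12: WRITE b=1  (b history now [(1, 2), (12, 1)])
v13: WRITE c=14  (c history now [(8, 7), (11, 15), (13, 14)])
READ a @v12: history=[(2, 15), (3, 7), (5, 2), (7, 8), (9, 9)] -> pick v9 -> 9
READ c @v9: history=[(8, 7), (11, 15), (13, 14)] -> pick v8 -> 7
READ c @v1: history=[(8, 7), (11, 15), (13, 14)] -> no version <= 1 -> NONE
v14: WRITE b=15  (b history now [(1, 2), (12, 1), (14, 15)])
READ b @v14: history=[(1, 2), (12, 1), (14, 15)] -> pick v14 -> 15
v15: WRITE d=14  (d history now [(4, 5), (6, 0), (10, 12), (15, 14)])
v16: WRITE c=10  (c history now [(8, 7), (11, 15), (13, 14), (16, 10)])
v17: WRITE c=1  (c history now [(8, 7), (11, 15), (13, 14), (16, 10), (17, 1)])
READ b @v10: history=[(1, 2), (12, 1), (14, 15)] -> pick v1 -> 2
v18: WRITE d=11  (d history now [(4, 5), (6, 0), (10, 12), (15, 14), (18, 11)])
v19: WRITE a=0  (a history now [(2, 15), (3, 7), (5, 2), (7, 8), (9, 9), (19, 0)])
READ b @v8: history=[(1, 2), (12, 1), (14, 15)] -> pick v1 -> 2
v20: WRITE d=0  (d history now [(4, 5), (6, 0), (10, 12), (15, 14), (18, 11), (20, 0)])
READ c @v14: history=[(8, 7), (11, 15), (13, 14), (16, 10), (17, 1)] -> pick v13 -> 14
v21: WRITE a=3  (a history now [(2, 15), (3, 7), (5, 2), (7, 8), (9, 9), (19, 0), (21, 3)])
v22: WRITE b=17  (b history now [(1, 2), (12, 1), (14, 15), (22, 17)])
READ a @v14: history=[(2, 15), (3, 7), (5, 2), (7, 8), (9, 9), (19, 0), (21, 3)] -> pick v9 -> 9
READ c @v8: history=[(8, 7), (11, 15), (13, 14), (16, 10), (17, 1)] -> pick v8 -> 7
v23: WRITE d=7  (d history now [(4, 5), (6, 0), (10, 12), (15, 14), (18, 11), (20, 0), (23, 7)])
v24: WRITE d=17  (d history now [(4, 5), (6, 0), (10, 12), (15, 14), (18, 11), (20, 0), (23, 7), (24, 17)])
READ d @v15: history=[(4, 5), (6, 0), (10, 12), (15, 14), (18, 11), (20, 0), (23, 7), (24, 17)] -> pick v15 -> 14
v25: WRITE d=3  (d history now [(4, 5), (6, 0), (10, 12), (15, 14), (18, 11), (20, 0), (23, 7), (24, 17), (25, 3)])
v26: WRITE c=11  (c history now [(8, 7), (11, 15), (13, 14), (16, 10), (17, 1), (26, 11)])

Answer: 2
2
9
7
NONE
15
2
2
14
9
7
14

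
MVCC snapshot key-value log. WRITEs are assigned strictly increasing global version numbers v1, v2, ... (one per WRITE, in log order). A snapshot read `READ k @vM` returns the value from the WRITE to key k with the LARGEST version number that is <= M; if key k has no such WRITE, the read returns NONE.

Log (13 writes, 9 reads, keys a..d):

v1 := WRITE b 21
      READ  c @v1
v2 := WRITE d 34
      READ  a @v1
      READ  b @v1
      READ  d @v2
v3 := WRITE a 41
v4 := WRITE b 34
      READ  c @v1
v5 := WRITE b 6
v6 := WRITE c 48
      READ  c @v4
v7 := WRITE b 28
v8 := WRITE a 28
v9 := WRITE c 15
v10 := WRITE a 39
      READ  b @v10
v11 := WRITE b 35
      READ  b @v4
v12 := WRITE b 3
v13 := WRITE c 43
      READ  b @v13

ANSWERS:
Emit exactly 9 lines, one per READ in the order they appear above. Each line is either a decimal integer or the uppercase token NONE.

v1: WRITE b=21  (b history now [(1, 21)])
READ c @v1: history=[] -> no version <= 1 -> NONE
v2: WRITE d=34  (d history now [(2, 34)])
READ a @v1: history=[] -> no version <= 1 -> NONE
READ b @v1: history=[(1, 21)] -> pick v1 -> 21
READ d @v2: history=[(2, 34)] -> pick v2 -> 34
v3: WRITE a=41  (a history now [(3, 41)])
v4: WRITE b=34  (b history now [(1, 21), (4, 34)])
READ c @v1: history=[] -> no version <= 1 -> NONE
v5: WRITE b=6  (b history now [(1, 21), (4, 34), (5, 6)])
v6: WRITE c=48  (c history now [(6, 48)])
READ c @v4: history=[(6, 48)] -> no version <= 4 -> NONE
v7: WRITE b=28  (b history now [(1, 21), (4, 34), (5, 6), (7, 28)])
v8: WRITE a=28  (a history now [(3, 41), (8, 28)])
v9: WRITE c=15  (c history now [(6, 48), (9, 15)])
v10: WRITE a=39  (a history now [(3, 41), (8, 28), (10, 39)])
READ b @v10: history=[(1, 21), (4, 34), (5, 6), (7, 28)] -> pick v7 -> 28
v11: WRITE b=35  (b history now [(1, 21), (4, 34), (5, 6), (7, 28), (11, 35)])
READ b @v4: history=[(1, 21), (4, 34), (5, 6), (7, 28), (11, 35)] -> pick v4 -> 34
v12: WRITE b=3  (b history now [(1, 21), (4, 34), (5, 6), (7, 28), (11, 35), (12, 3)])
v13: WRITE c=43  (c history now [(6, 48), (9, 15), (13, 43)])
READ b @v13: history=[(1, 21), (4, 34), (5, 6), (7, 28), (11, 35), (12, 3)] -> pick v12 -> 3

Answer: NONE
NONE
21
34
NONE
NONE
28
34
3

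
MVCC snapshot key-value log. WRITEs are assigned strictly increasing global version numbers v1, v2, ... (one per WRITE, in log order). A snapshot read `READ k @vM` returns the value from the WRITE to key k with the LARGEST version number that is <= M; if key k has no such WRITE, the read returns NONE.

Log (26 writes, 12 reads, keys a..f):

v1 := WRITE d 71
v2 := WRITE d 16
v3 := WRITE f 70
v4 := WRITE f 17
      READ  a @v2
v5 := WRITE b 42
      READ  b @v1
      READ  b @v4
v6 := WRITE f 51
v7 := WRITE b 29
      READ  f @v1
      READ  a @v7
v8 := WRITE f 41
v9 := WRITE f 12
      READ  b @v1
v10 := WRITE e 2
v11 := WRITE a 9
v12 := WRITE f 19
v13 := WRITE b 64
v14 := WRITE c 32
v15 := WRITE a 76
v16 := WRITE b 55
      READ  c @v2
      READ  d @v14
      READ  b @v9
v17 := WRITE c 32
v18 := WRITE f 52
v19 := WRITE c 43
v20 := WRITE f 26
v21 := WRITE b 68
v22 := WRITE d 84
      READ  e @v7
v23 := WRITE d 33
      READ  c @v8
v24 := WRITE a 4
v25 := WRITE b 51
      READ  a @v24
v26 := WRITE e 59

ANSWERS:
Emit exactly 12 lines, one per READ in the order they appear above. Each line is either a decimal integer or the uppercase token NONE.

Answer: NONE
NONE
NONE
NONE
NONE
NONE
NONE
16
29
NONE
NONE
4

Derivation:
v1: WRITE d=71  (d history now [(1, 71)])
v2: WRITE d=16  (d history now [(1, 71), (2, 16)])
v3: WRITE f=70  (f history now [(3, 70)])
v4: WRITE f=17  (f history now [(3, 70), (4, 17)])
READ a @v2: history=[] -> no version <= 2 -> NONE
v5: WRITE b=42  (b history now [(5, 42)])
READ b @v1: history=[(5, 42)] -> no version <= 1 -> NONE
READ b @v4: history=[(5, 42)] -> no version <= 4 -> NONE
v6: WRITE f=51  (f history now [(3, 70), (4, 17), (6, 51)])
v7: WRITE b=29  (b history now [(5, 42), (7, 29)])
READ f @v1: history=[(3, 70), (4, 17), (6, 51)] -> no version <= 1 -> NONE
READ a @v7: history=[] -> no version <= 7 -> NONE
v8: WRITE f=41  (f history now [(3, 70), (4, 17), (6, 51), (8, 41)])
v9: WRITE f=12  (f history now [(3, 70), (4, 17), (6, 51), (8, 41), (9, 12)])
READ b @v1: history=[(5, 42), (7, 29)] -> no version <= 1 -> NONE
v10: WRITE e=2  (e history now [(10, 2)])
v11: WRITE a=9  (a history now [(11, 9)])
v12: WRITE f=19  (f history now [(3, 70), (4, 17), (6, 51), (8, 41), (9, 12), (12, 19)])
v13: WRITE b=64  (b history now [(5, 42), (7, 29), (13, 64)])
v14: WRITE c=32  (c history now [(14, 32)])
v15: WRITE a=76  (a history now [(11, 9), (15, 76)])
v16: WRITE b=55  (b history now [(5, 42), (7, 29), (13, 64), (16, 55)])
READ c @v2: history=[(14, 32)] -> no version <= 2 -> NONE
READ d @v14: history=[(1, 71), (2, 16)] -> pick v2 -> 16
READ b @v9: history=[(5, 42), (7, 29), (13, 64), (16, 55)] -> pick v7 -> 29
v17: WRITE c=32  (c history now [(14, 32), (17, 32)])
v18: WRITE f=52  (f history now [(3, 70), (4, 17), (6, 51), (8, 41), (9, 12), (12, 19), (18, 52)])
v19: WRITE c=43  (c history now [(14, 32), (17, 32), (19, 43)])
v20: WRITE f=26  (f history now [(3, 70), (4, 17), (6, 51), (8, 41), (9, 12), (12, 19), (18, 52), (20, 26)])
v21: WRITE b=68  (b history now [(5, 42), (7, 29), (13, 64), (16, 55), (21, 68)])
v22: WRITE d=84  (d history now [(1, 71), (2, 16), (22, 84)])
READ e @v7: history=[(10, 2)] -> no version <= 7 -> NONE
v23: WRITE d=33  (d history now [(1, 71), (2, 16), (22, 84), (23, 33)])
READ c @v8: history=[(14, 32), (17, 32), (19, 43)] -> no version <= 8 -> NONE
v24: WRITE a=4  (a history now [(11, 9), (15, 76), (24, 4)])
v25: WRITE b=51  (b history now [(5, 42), (7, 29), (13, 64), (16, 55), (21, 68), (25, 51)])
READ a @v24: history=[(11, 9), (15, 76), (24, 4)] -> pick v24 -> 4
v26: WRITE e=59  (e history now [(10, 2), (26, 59)])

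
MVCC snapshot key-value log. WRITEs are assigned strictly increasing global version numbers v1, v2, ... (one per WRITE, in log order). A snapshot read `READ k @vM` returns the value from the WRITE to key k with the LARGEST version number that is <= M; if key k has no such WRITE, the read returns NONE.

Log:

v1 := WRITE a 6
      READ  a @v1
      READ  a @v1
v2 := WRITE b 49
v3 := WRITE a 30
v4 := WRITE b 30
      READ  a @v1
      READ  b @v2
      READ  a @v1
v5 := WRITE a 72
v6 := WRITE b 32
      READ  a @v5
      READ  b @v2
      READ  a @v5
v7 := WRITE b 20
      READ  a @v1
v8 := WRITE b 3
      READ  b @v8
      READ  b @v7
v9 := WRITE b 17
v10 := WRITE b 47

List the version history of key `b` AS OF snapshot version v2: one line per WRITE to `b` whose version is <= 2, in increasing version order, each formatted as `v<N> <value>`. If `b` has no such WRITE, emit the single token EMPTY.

Scan writes for key=b with version <= 2:
  v1 WRITE a 6 -> skip
  v2 WRITE b 49 -> keep
  v3 WRITE a 30 -> skip
  v4 WRITE b 30 -> drop (> snap)
  v5 WRITE a 72 -> skip
  v6 WRITE b 32 -> drop (> snap)
  v7 WRITE b 20 -> drop (> snap)
  v8 WRITE b 3 -> drop (> snap)
  v9 WRITE b 17 -> drop (> snap)
  v10 WRITE b 47 -> drop (> snap)
Collected: [(2, 49)]

Answer: v2 49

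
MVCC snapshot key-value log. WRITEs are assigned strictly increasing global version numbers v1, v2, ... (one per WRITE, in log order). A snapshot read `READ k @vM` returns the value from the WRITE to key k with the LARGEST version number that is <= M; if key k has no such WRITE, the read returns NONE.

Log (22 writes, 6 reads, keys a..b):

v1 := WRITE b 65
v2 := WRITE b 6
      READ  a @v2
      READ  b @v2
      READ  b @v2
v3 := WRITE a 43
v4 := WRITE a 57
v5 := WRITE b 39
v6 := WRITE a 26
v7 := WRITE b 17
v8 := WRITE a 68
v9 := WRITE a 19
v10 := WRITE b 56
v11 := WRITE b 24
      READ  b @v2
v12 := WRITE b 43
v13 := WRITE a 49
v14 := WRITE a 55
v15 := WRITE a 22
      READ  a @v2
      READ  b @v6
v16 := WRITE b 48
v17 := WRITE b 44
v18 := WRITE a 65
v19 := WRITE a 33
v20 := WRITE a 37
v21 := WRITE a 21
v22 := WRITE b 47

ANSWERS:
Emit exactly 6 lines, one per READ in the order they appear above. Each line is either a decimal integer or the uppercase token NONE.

Answer: NONE
6
6
6
NONE
39

Derivation:
v1: WRITE b=65  (b history now [(1, 65)])
v2: WRITE b=6  (b history now [(1, 65), (2, 6)])
READ a @v2: history=[] -> no version <= 2 -> NONE
READ b @v2: history=[(1, 65), (2, 6)] -> pick v2 -> 6
READ b @v2: history=[(1, 65), (2, 6)] -> pick v2 -> 6
v3: WRITE a=43  (a history now [(3, 43)])
v4: WRITE a=57  (a history now [(3, 43), (4, 57)])
v5: WRITE b=39  (b history now [(1, 65), (2, 6), (5, 39)])
v6: WRITE a=26  (a history now [(3, 43), (4, 57), (6, 26)])
v7: WRITE b=17  (b history now [(1, 65), (2, 6), (5, 39), (7, 17)])
v8: WRITE a=68  (a history now [(3, 43), (4, 57), (6, 26), (8, 68)])
v9: WRITE a=19  (a history now [(3, 43), (4, 57), (6, 26), (8, 68), (9, 19)])
v10: WRITE b=56  (b history now [(1, 65), (2, 6), (5, 39), (7, 17), (10, 56)])
v11: WRITE b=24  (b history now [(1, 65), (2, 6), (5, 39), (7, 17), (10, 56), (11, 24)])
READ b @v2: history=[(1, 65), (2, 6), (5, 39), (7, 17), (10, 56), (11, 24)] -> pick v2 -> 6
v12: WRITE b=43  (b history now [(1, 65), (2, 6), (5, 39), (7, 17), (10, 56), (11, 24), (12, 43)])
v13: WRITE a=49  (a history now [(3, 43), (4, 57), (6, 26), (8, 68), (9, 19), (13, 49)])
v14: WRITE a=55  (a history now [(3, 43), (4, 57), (6, 26), (8, 68), (9, 19), (13, 49), (14, 55)])
v15: WRITE a=22  (a history now [(3, 43), (4, 57), (6, 26), (8, 68), (9, 19), (13, 49), (14, 55), (15, 22)])
READ a @v2: history=[(3, 43), (4, 57), (6, 26), (8, 68), (9, 19), (13, 49), (14, 55), (15, 22)] -> no version <= 2 -> NONE
READ b @v6: history=[(1, 65), (2, 6), (5, 39), (7, 17), (10, 56), (11, 24), (12, 43)] -> pick v5 -> 39
v16: WRITE b=48  (b history now [(1, 65), (2, 6), (5, 39), (7, 17), (10, 56), (11, 24), (12, 43), (16, 48)])
v17: WRITE b=44  (b history now [(1, 65), (2, 6), (5, 39), (7, 17), (10, 56), (11, 24), (12, 43), (16, 48), (17, 44)])
v18: WRITE a=65  (a history now [(3, 43), (4, 57), (6, 26), (8, 68), (9, 19), (13, 49), (14, 55), (15, 22), (18, 65)])
v19: WRITE a=33  (a history now [(3, 43), (4, 57), (6, 26), (8, 68), (9, 19), (13, 49), (14, 55), (15, 22), (18, 65), (19, 33)])
v20: WRITE a=37  (a history now [(3, 43), (4, 57), (6, 26), (8, 68), (9, 19), (13, 49), (14, 55), (15, 22), (18, 65), (19, 33), (20, 37)])
v21: WRITE a=21  (a history now [(3, 43), (4, 57), (6, 26), (8, 68), (9, 19), (13, 49), (14, 55), (15, 22), (18, 65), (19, 33), (20, 37), (21, 21)])
v22: WRITE b=47  (b history now [(1, 65), (2, 6), (5, 39), (7, 17), (10, 56), (11, 24), (12, 43), (16, 48), (17, 44), (22, 47)])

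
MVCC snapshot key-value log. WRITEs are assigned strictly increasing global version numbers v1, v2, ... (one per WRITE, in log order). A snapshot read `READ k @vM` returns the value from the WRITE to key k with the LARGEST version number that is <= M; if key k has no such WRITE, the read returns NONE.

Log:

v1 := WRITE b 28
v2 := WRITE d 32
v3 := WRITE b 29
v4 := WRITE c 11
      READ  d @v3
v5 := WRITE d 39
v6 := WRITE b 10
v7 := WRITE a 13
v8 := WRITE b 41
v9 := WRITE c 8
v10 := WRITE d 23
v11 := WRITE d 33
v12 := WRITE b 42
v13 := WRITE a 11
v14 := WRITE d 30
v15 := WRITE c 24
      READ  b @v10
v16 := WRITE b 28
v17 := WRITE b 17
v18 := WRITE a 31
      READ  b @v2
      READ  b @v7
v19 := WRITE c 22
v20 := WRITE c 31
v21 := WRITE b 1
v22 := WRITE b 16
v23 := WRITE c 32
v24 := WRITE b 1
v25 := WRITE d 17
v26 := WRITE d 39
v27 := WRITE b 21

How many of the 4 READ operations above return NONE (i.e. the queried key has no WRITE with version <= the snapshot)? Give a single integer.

Answer: 0

Derivation:
v1: WRITE b=28  (b history now [(1, 28)])
v2: WRITE d=32  (d history now [(2, 32)])
v3: WRITE b=29  (b history now [(1, 28), (3, 29)])
v4: WRITE c=11  (c history now [(4, 11)])
READ d @v3: history=[(2, 32)] -> pick v2 -> 32
v5: WRITE d=39  (d history now [(2, 32), (5, 39)])
v6: WRITE b=10  (b history now [(1, 28), (3, 29), (6, 10)])
v7: WRITE a=13  (a history now [(7, 13)])
v8: WRITE b=41  (b history now [(1, 28), (3, 29), (6, 10), (8, 41)])
v9: WRITE c=8  (c history now [(4, 11), (9, 8)])
v10: WRITE d=23  (d history now [(2, 32), (5, 39), (10, 23)])
v11: WRITE d=33  (d history now [(2, 32), (5, 39), (10, 23), (11, 33)])
v12: WRITE b=42  (b history now [(1, 28), (3, 29), (6, 10), (8, 41), (12, 42)])
v13: WRITE a=11  (a history now [(7, 13), (13, 11)])
v14: WRITE d=30  (d history now [(2, 32), (5, 39), (10, 23), (11, 33), (14, 30)])
v15: WRITE c=24  (c history now [(4, 11), (9, 8), (15, 24)])
READ b @v10: history=[(1, 28), (3, 29), (6, 10), (8, 41), (12, 42)] -> pick v8 -> 41
v16: WRITE b=28  (b history now [(1, 28), (3, 29), (6, 10), (8, 41), (12, 42), (16, 28)])
v17: WRITE b=17  (b history now [(1, 28), (3, 29), (6, 10), (8, 41), (12, 42), (16, 28), (17, 17)])
v18: WRITE a=31  (a history now [(7, 13), (13, 11), (18, 31)])
READ b @v2: history=[(1, 28), (3, 29), (6, 10), (8, 41), (12, 42), (16, 28), (17, 17)] -> pick v1 -> 28
READ b @v7: history=[(1, 28), (3, 29), (6, 10), (8, 41), (12, 42), (16, 28), (17, 17)] -> pick v6 -> 10
v19: WRITE c=22  (c history now [(4, 11), (9, 8), (15, 24), (19, 22)])
v20: WRITE c=31  (c history now [(4, 11), (9, 8), (15, 24), (19, 22), (20, 31)])
v21: WRITE b=1  (b history now [(1, 28), (3, 29), (6, 10), (8, 41), (12, 42), (16, 28), (17, 17), (21, 1)])
v22: WRITE b=16  (b history now [(1, 28), (3, 29), (6, 10), (8, 41), (12, 42), (16, 28), (17, 17), (21, 1), (22, 16)])
v23: WRITE c=32  (c history now [(4, 11), (9, 8), (15, 24), (19, 22), (20, 31), (23, 32)])
v24: WRITE b=1  (b history now [(1, 28), (3, 29), (6, 10), (8, 41), (12, 42), (16, 28), (17, 17), (21, 1), (22, 16), (24, 1)])
v25: WRITE d=17  (d history now [(2, 32), (5, 39), (10, 23), (11, 33), (14, 30), (25, 17)])
v26: WRITE d=39  (d history now [(2, 32), (5, 39), (10, 23), (11, 33), (14, 30), (25, 17), (26, 39)])
v27: WRITE b=21  (b history now [(1, 28), (3, 29), (6, 10), (8, 41), (12, 42), (16, 28), (17, 17), (21, 1), (22, 16), (24, 1), (27, 21)])
Read results in order: ['32', '41', '28', '10']
NONE count = 0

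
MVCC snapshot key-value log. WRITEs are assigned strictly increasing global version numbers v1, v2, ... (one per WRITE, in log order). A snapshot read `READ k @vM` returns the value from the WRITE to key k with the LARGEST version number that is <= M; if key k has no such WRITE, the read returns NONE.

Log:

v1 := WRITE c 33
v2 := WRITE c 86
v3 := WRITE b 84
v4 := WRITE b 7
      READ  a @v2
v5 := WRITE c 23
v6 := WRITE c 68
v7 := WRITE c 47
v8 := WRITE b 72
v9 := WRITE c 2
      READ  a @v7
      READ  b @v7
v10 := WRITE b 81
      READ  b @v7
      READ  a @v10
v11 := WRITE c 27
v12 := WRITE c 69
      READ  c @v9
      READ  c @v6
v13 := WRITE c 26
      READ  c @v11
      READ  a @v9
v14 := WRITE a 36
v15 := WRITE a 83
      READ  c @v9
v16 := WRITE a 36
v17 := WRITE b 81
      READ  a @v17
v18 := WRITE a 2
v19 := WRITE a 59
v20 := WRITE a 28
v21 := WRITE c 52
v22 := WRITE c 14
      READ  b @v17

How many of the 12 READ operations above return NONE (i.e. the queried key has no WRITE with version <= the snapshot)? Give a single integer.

Answer: 4

Derivation:
v1: WRITE c=33  (c history now [(1, 33)])
v2: WRITE c=86  (c history now [(1, 33), (2, 86)])
v3: WRITE b=84  (b history now [(3, 84)])
v4: WRITE b=7  (b history now [(3, 84), (4, 7)])
READ a @v2: history=[] -> no version <= 2 -> NONE
v5: WRITE c=23  (c history now [(1, 33), (2, 86), (5, 23)])
v6: WRITE c=68  (c history now [(1, 33), (2, 86), (5, 23), (6, 68)])
v7: WRITE c=47  (c history now [(1, 33), (2, 86), (5, 23), (6, 68), (7, 47)])
v8: WRITE b=72  (b history now [(3, 84), (4, 7), (8, 72)])
v9: WRITE c=2  (c history now [(1, 33), (2, 86), (5, 23), (6, 68), (7, 47), (9, 2)])
READ a @v7: history=[] -> no version <= 7 -> NONE
READ b @v7: history=[(3, 84), (4, 7), (8, 72)] -> pick v4 -> 7
v10: WRITE b=81  (b history now [(3, 84), (4, 7), (8, 72), (10, 81)])
READ b @v7: history=[(3, 84), (4, 7), (8, 72), (10, 81)] -> pick v4 -> 7
READ a @v10: history=[] -> no version <= 10 -> NONE
v11: WRITE c=27  (c history now [(1, 33), (2, 86), (5, 23), (6, 68), (7, 47), (9, 2), (11, 27)])
v12: WRITE c=69  (c history now [(1, 33), (2, 86), (5, 23), (6, 68), (7, 47), (9, 2), (11, 27), (12, 69)])
READ c @v9: history=[(1, 33), (2, 86), (5, 23), (6, 68), (7, 47), (9, 2), (11, 27), (12, 69)] -> pick v9 -> 2
READ c @v6: history=[(1, 33), (2, 86), (5, 23), (6, 68), (7, 47), (9, 2), (11, 27), (12, 69)] -> pick v6 -> 68
v13: WRITE c=26  (c history now [(1, 33), (2, 86), (5, 23), (6, 68), (7, 47), (9, 2), (11, 27), (12, 69), (13, 26)])
READ c @v11: history=[(1, 33), (2, 86), (5, 23), (6, 68), (7, 47), (9, 2), (11, 27), (12, 69), (13, 26)] -> pick v11 -> 27
READ a @v9: history=[] -> no version <= 9 -> NONE
v14: WRITE a=36  (a history now [(14, 36)])
v15: WRITE a=83  (a history now [(14, 36), (15, 83)])
READ c @v9: history=[(1, 33), (2, 86), (5, 23), (6, 68), (7, 47), (9, 2), (11, 27), (12, 69), (13, 26)] -> pick v9 -> 2
v16: WRITE a=36  (a history now [(14, 36), (15, 83), (16, 36)])
v17: WRITE b=81  (b history now [(3, 84), (4, 7), (8, 72), (10, 81), (17, 81)])
READ a @v17: history=[(14, 36), (15, 83), (16, 36)] -> pick v16 -> 36
v18: WRITE a=2  (a history now [(14, 36), (15, 83), (16, 36), (18, 2)])
v19: WRITE a=59  (a history now [(14, 36), (15, 83), (16, 36), (18, 2), (19, 59)])
v20: WRITE a=28  (a history now [(14, 36), (15, 83), (16, 36), (18, 2), (19, 59), (20, 28)])
v21: WRITE c=52  (c history now [(1, 33), (2, 86), (5, 23), (6, 68), (7, 47), (9, 2), (11, 27), (12, 69), (13, 26), (21, 52)])
v22: WRITE c=14  (c history now [(1, 33), (2, 86), (5, 23), (6, 68), (7, 47), (9, 2), (11, 27), (12, 69), (13, 26), (21, 52), (22, 14)])
READ b @v17: history=[(3, 84), (4, 7), (8, 72), (10, 81), (17, 81)] -> pick v17 -> 81
Read results in order: ['NONE', 'NONE', '7', '7', 'NONE', '2', '68', '27', 'NONE', '2', '36', '81']
NONE count = 4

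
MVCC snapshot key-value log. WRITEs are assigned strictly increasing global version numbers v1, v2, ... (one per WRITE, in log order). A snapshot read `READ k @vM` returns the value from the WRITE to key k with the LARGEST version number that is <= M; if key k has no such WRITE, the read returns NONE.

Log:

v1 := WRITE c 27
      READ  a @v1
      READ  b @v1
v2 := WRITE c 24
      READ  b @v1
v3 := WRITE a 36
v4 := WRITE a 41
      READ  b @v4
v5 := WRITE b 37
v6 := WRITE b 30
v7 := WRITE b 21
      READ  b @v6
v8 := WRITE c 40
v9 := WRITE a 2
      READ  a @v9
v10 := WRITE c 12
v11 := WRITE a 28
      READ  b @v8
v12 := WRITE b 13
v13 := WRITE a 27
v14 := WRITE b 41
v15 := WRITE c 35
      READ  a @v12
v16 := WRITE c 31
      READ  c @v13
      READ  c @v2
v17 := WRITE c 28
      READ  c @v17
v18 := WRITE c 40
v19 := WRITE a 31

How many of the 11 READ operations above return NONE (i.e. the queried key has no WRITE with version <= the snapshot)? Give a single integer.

v1: WRITE c=27  (c history now [(1, 27)])
READ a @v1: history=[] -> no version <= 1 -> NONE
READ b @v1: history=[] -> no version <= 1 -> NONE
v2: WRITE c=24  (c history now [(1, 27), (2, 24)])
READ b @v1: history=[] -> no version <= 1 -> NONE
v3: WRITE a=36  (a history now [(3, 36)])
v4: WRITE a=41  (a history now [(3, 36), (4, 41)])
READ b @v4: history=[] -> no version <= 4 -> NONE
v5: WRITE b=37  (b history now [(5, 37)])
v6: WRITE b=30  (b history now [(5, 37), (6, 30)])
v7: WRITE b=21  (b history now [(5, 37), (6, 30), (7, 21)])
READ b @v6: history=[(5, 37), (6, 30), (7, 21)] -> pick v6 -> 30
v8: WRITE c=40  (c history now [(1, 27), (2, 24), (8, 40)])
v9: WRITE a=2  (a history now [(3, 36), (4, 41), (9, 2)])
READ a @v9: history=[(3, 36), (4, 41), (9, 2)] -> pick v9 -> 2
v10: WRITE c=12  (c history now [(1, 27), (2, 24), (8, 40), (10, 12)])
v11: WRITE a=28  (a history now [(3, 36), (4, 41), (9, 2), (11, 28)])
READ b @v8: history=[(5, 37), (6, 30), (7, 21)] -> pick v7 -> 21
v12: WRITE b=13  (b history now [(5, 37), (6, 30), (7, 21), (12, 13)])
v13: WRITE a=27  (a history now [(3, 36), (4, 41), (9, 2), (11, 28), (13, 27)])
v14: WRITE b=41  (b history now [(5, 37), (6, 30), (7, 21), (12, 13), (14, 41)])
v15: WRITE c=35  (c history now [(1, 27), (2, 24), (8, 40), (10, 12), (15, 35)])
READ a @v12: history=[(3, 36), (4, 41), (9, 2), (11, 28), (13, 27)] -> pick v11 -> 28
v16: WRITE c=31  (c history now [(1, 27), (2, 24), (8, 40), (10, 12), (15, 35), (16, 31)])
READ c @v13: history=[(1, 27), (2, 24), (8, 40), (10, 12), (15, 35), (16, 31)] -> pick v10 -> 12
READ c @v2: history=[(1, 27), (2, 24), (8, 40), (10, 12), (15, 35), (16, 31)] -> pick v2 -> 24
v17: WRITE c=28  (c history now [(1, 27), (2, 24), (8, 40), (10, 12), (15, 35), (16, 31), (17, 28)])
READ c @v17: history=[(1, 27), (2, 24), (8, 40), (10, 12), (15, 35), (16, 31), (17, 28)] -> pick v17 -> 28
v18: WRITE c=40  (c history now [(1, 27), (2, 24), (8, 40), (10, 12), (15, 35), (16, 31), (17, 28), (18, 40)])
v19: WRITE a=31  (a history now [(3, 36), (4, 41), (9, 2), (11, 28), (13, 27), (19, 31)])
Read results in order: ['NONE', 'NONE', 'NONE', 'NONE', '30', '2', '21', '28', '12', '24', '28']
NONE count = 4

Answer: 4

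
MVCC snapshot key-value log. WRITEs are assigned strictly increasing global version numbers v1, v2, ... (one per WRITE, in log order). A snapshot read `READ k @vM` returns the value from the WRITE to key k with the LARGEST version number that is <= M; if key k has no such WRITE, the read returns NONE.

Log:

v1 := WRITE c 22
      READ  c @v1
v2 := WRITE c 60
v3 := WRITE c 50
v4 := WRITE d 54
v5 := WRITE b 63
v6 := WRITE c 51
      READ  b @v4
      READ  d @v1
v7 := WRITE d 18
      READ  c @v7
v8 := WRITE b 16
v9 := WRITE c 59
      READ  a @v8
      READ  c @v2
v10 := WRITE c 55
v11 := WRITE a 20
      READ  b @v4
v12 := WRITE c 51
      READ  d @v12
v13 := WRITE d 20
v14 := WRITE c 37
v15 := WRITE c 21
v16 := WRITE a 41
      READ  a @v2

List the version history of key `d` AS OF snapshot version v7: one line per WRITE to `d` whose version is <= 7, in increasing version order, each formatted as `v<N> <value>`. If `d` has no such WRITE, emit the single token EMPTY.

Answer: v4 54
v7 18

Derivation:
Scan writes for key=d with version <= 7:
  v1 WRITE c 22 -> skip
  v2 WRITE c 60 -> skip
  v3 WRITE c 50 -> skip
  v4 WRITE d 54 -> keep
  v5 WRITE b 63 -> skip
  v6 WRITE c 51 -> skip
  v7 WRITE d 18 -> keep
  v8 WRITE b 16 -> skip
  v9 WRITE c 59 -> skip
  v10 WRITE c 55 -> skip
  v11 WRITE a 20 -> skip
  v12 WRITE c 51 -> skip
  v13 WRITE d 20 -> drop (> snap)
  v14 WRITE c 37 -> skip
  v15 WRITE c 21 -> skip
  v16 WRITE a 41 -> skip
Collected: [(4, 54), (7, 18)]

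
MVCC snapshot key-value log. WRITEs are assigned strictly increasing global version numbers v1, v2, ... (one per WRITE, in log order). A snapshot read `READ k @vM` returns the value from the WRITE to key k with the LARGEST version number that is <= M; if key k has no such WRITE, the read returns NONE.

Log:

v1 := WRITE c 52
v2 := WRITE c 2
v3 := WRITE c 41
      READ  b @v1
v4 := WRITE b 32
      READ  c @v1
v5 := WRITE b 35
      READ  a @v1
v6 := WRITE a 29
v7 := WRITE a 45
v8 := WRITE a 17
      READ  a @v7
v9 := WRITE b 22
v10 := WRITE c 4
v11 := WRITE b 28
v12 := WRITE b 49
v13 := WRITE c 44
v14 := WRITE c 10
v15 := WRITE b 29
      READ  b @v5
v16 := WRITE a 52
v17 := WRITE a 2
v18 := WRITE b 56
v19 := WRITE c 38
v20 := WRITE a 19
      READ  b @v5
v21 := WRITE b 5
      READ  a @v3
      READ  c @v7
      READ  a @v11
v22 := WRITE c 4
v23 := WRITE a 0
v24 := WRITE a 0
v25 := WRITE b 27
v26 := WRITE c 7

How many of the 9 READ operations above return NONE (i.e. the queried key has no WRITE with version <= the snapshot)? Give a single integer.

Answer: 3

Derivation:
v1: WRITE c=52  (c history now [(1, 52)])
v2: WRITE c=2  (c history now [(1, 52), (2, 2)])
v3: WRITE c=41  (c history now [(1, 52), (2, 2), (3, 41)])
READ b @v1: history=[] -> no version <= 1 -> NONE
v4: WRITE b=32  (b history now [(4, 32)])
READ c @v1: history=[(1, 52), (2, 2), (3, 41)] -> pick v1 -> 52
v5: WRITE b=35  (b history now [(4, 32), (5, 35)])
READ a @v1: history=[] -> no version <= 1 -> NONE
v6: WRITE a=29  (a history now [(6, 29)])
v7: WRITE a=45  (a history now [(6, 29), (7, 45)])
v8: WRITE a=17  (a history now [(6, 29), (7, 45), (8, 17)])
READ a @v7: history=[(6, 29), (7, 45), (8, 17)] -> pick v7 -> 45
v9: WRITE b=22  (b history now [(4, 32), (5, 35), (9, 22)])
v10: WRITE c=4  (c history now [(1, 52), (2, 2), (3, 41), (10, 4)])
v11: WRITE b=28  (b history now [(4, 32), (5, 35), (9, 22), (11, 28)])
v12: WRITE b=49  (b history now [(4, 32), (5, 35), (9, 22), (11, 28), (12, 49)])
v13: WRITE c=44  (c history now [(1, 52), (2, 2), (3, 41), (10, 4), (13, 44)])
v14: WRITE c=10  (c history now [(1, 52), (2, 2), (3, 41), (10, 4), (13, 44), (14, 10)])
v15: WRITE b=29  (b history now [(4, 32), (5, 35), (9, 22), (11, 28), (12, 49), (15, 29)])
READ b @v5: history=[(4, 32), (5, 35), (9, 22), (11, 28), (12, 49), (15, 29)] -> pick v5 -> 35
v16: WRITE a=52  (a history now [(6, 29), (7, 45), (8, 17), (16, 52)])
v17: WRITE a=2  (a history now [(6, 29), (7, 45), (8, 17), (16, 52), (17, 2)])
v18: WRITE b=56  (b history now [(4, 32), (5, 35), (9, 22), (11, 28), (12, 49), (15, 29), (18, 56)])
v19: WRITE c=38  (c history now [(1, 52), (2, 2), (3, 41), (10, 4), (13, 44), (14, 10), (19, 38)])
v20: WRITE a=19  (a history now [(6, 29), (7, 45), (8, 17), (16, 52), (17, 2), (20, 19)])
READ b @v5: history=[(4, 32), (5, 35), (9, 22), (11, 28), (12, 49), (15, 29), (18, 56)] -> pick v5 -> 35
v21: WRITE b=5  (b history now [(4, 32), (5, 35), (9, 22), (11, 28), (12, 49), (15, 29), (18, 56), (21, 5)])
READ a @v3: history=[(6, 29), (7, 45), (8, 17), (16, 52), (17, 2), (20, 19)] -> no version <= 3 -> NONE
READ c @v7: history=[(1, 52), (2, 2), (3, 41), (10, 4), (13, 44), (14, 10), (19, 38)] -> pick v3 -> 41
READ a @v11: history=[(6, 29), (7, 45), (8, 17), (16, 52), (17, 2), (20, 19)] -> pick v8 -> 17
v22: WRITE c=4  (c history now [(1, 52), (2, 2), (3, 41), (10, 4), (13, 44), (14, 10), (19, 38), (22, 4)])
v23: WRITE a=0  (a history now [(6, 29), (7, 45), (8, 17), (16, 52), (17, 2), (20, 19), (23, 0)])
v24: WRITE a=0  (a history now [(6, 29), (7, 45), (8, 17), (16, 52), (17, 2), (20, 19), (23, 0), (24, 0)])
v25: WRITE b=27  (b history now [(4, 32), (5, 35), (9, 22), (11, 28), (12, 49), (15, 29), (18, 56), (21, 5), (25, 27)])
v26: WRITE c=7  (c history now [(1, 52), (2, 2), (3, 41), (10, 4), (13, 44), (14, 10), (19, 38), (22, 4), (26, 7)])
Read results in order: ['NONE', '52', 'NONE', '45', '35', '35', 'NONE', '41', '17']
NONE count = 3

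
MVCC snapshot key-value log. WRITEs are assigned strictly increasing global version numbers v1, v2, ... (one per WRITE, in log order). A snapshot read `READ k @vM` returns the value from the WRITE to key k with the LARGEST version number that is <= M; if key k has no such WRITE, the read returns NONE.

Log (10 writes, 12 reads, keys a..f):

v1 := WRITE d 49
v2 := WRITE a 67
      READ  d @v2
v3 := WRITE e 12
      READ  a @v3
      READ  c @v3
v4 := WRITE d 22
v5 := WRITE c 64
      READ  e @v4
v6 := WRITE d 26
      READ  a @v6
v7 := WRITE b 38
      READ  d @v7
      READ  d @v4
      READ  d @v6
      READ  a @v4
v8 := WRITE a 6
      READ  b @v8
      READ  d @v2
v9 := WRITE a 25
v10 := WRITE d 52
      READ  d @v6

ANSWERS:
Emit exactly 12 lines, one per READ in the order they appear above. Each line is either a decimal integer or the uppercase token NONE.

Answer: 49
67
NONE
12
67
26
22
26
67
38
49
26

Derivation:
v1: WRITE d=49  (d history now [(1, 49)])
v2: WRITE a=67  (a history now [(2, 67)])
READ d @v2: history=[(1, 49)] -> pick v1 -> 49
v3: WRITE e=12  (e history now [(3, 12)])
READ a @v3: history=[(2, 67)] -> pick v2 -> 67
READ c @v3: history=[] -> no version <= 3 -> NONE
v4: WRITE d=22  (d history now [(1, 49), (4, 22)])
v5: WRITE c=64  (c history now [(5, 64)])
READ e @v4: history=[(3, 12)] -> pick v3 -> 12
v6: WRITE d=26  (d history now [(1, 49), (4, 22), (6, 26)])
READ a @v6: history=[(2, 67)] -> pick v2 -> 67
v7: WRITE b=38  (b history now [(7, 38)])
READ d @v7: history=[(1, 49), (4, 22), (6, 26)] -> pick v6 -> 26
READ d @v4: history=[(1, 49), (4, 22), (6, 26)] -> pick v4 -> 22
READ d @v6: history=[(1, 49), (4, 22), (6, 26)] -> pick v6 -> 26
READ a @v4: history=[(2, 67)] -> pick v2 -> 67
v8: WRITE a=6  (a history now [(2, 67), (8, 6)])
READ b @v8: history=[(7, 38)] -> pick v7 -> 38
READ d @v2: history=[(1, 49), (4, 22), (6, 26)] -> pick v1 -> 49
v9: WRITE a=25  (a history now [(2, 67), (8, 6), (9, 25)])
v10: WRITE d=52  (d history now [(1, 49), (4, 22), (6, 26), (10, 52)])
READ d @v6: history=[(1, 49), (4, 22), (6, 26), (10, 52)] -> pick v6 -> 26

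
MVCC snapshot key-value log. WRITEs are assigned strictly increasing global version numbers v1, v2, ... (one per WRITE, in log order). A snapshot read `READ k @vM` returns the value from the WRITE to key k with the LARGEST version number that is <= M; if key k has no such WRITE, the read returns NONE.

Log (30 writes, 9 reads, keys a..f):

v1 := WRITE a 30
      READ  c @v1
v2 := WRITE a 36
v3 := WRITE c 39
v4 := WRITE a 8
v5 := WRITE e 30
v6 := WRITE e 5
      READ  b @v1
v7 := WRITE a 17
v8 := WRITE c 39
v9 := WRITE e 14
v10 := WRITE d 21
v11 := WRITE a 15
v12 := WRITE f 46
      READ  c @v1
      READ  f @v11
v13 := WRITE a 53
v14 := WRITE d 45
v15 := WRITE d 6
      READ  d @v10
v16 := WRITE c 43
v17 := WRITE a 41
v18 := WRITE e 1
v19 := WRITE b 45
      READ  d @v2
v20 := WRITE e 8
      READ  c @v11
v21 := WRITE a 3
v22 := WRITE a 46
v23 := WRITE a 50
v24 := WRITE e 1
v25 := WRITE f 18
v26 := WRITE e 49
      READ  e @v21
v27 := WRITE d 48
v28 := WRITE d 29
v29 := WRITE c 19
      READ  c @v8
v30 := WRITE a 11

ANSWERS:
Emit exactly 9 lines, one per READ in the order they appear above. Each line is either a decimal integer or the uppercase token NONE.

v1: WRITE a=30  (a history now [(1, 30)])
READ c @v1: history=[] -> no version <= 1 -> NONE
v2: WRITE a=36  (a history now [(1, 30), (2, 36)])
v3: WRITE c=39  (c history now [(3, 39)])
v4: WRITE a=8  (a history now [(1, 30), (2, 36), (4, 8)])
v5: WRITE e=30  (e history now [(5, 30)])
v6: WRITE e=5  (e history now [(5, 30), (6, 5)])
READ b @v1: history=[] -> no version <= 1 -> NONE
v7: WRITE a=17  (a history now [(1, 30), (2, 36), (4, 8), (7, 17)])
v8: WRITE c=39  (c history now [(3, 39), (8, 39)])
v9: WRITE e=14  (e history now [(5, 30), (6, 5), (9, 14)])
v10: WRITE d=21  (d history now [(10, 21)])
v11: WRITE a=15  (a history now [(1, 30), (2, 36), (4, 8), (7, 17), (11, 15)])
v12: WRITE f=46  (f history now [(12, 46)])
READ c @v1: history=[(3, 39), (8, 39)] -> no version <= 1 -> NONE
READ f @v11: history=[(12, 46)] -> no version <= 11 -> NONE
v13: WRITE a=53  (a history now [(1, 30), (2, 36), (4, 8), (7, 17), (11, 15), (13, 53)])
v14: WRITE d=45  (d history now [(10, 21), (14, 45)])
v15: WRITE d=6  (d history now [(10, 21), (14, 45), (15, 6)])
READ d @v10: history=[(10, 21), (14, 45), (15, 6)] -> pick v10 -> 21
v16: WRITE c=43  (c history now [(3, 39), (8, 39), (16, 43)])
v17: WRITE a=41  (a history now [(1, 30), (2, 36), (4, 8), (7, 17), (11, 15), (13, 53), (17, 41)])
v18: WRITE e=1  (e history now [(5, 30), (6, 5), (9, 14), (18, 1)])
v19: WRITE b=45  (b history now [(19, 45)])
READ d @v2: history=[(10, 21), (14, 45), (15, 6)] -> no version <= 2 -> NONE
v20: WRITE e=8  (e history now [(5, 30), (6, 5), (9, 14), (18, 1), (20, 8)])
READ c @v11: history=[(3, 39), (8, 39), (16, 43)] -> pick v8 -> 39
v21: WRITE a=3  (a history now [(1, 30), (2, 36), (4, 8), (7, 17), (11, 15), (13, 53), (17, 41), (21, 3)])
v22: WRITE a=46  (a history now [(1, 30), (2, 36), (4, 8), (7, 17), (11, 15), (13, 53), (17, 41), (21, 3), (22, 46)])
v23: WRITE a=50  (a history now [(1, 30), (2, 36), (4, 8), (7, 17), (11, 15), (13, 53), (17, 41), (21, 3), (22, 46), (23, 50)])
v24: WRITE e=1  (e history now [(5, 30), (6, 5), (9, 14), (18, 1), (20, 8), (24, 1)])
v25: WRITE f=18  (f history now [(12, 46), (25, 18)])
v26: WRITE e=49  (e history now [(5, 30), (6, 5), (9, 14), (18, 1), (20, 8), (24, 1), (26, 49)])
READ e @v21: history=[(5, 30), (6, 5), (9, 14), (18, 1), (20, 8), (24, 1), (26, 49)] -> pick v20 -> 8
v27: WRITE d=48  (d history now [(10, 21), (14, 45), (15, 6), (27, 48)])
v28: WRITE d=29  (d history now [(10, 21), (14, 45), (15, 6), (27, 48), (28, 29)])
v29: WRITE c=19  (c history now [(3, 39), (8, 39), (16, 43), (29, 19)])
READ c @v8: history=[(3, 39), (8, 39), (16, 43), (29, 19)] -> pick v8 -> 39
v30: WRITE a=11  (a history now [(1, 30), (2, 36), (4, 8), (7, 17), (11, 15), (13, 53), (17, 41), (21, 3), (22, 46), (23, 50), (30, 11)])

Answer: NONE
NONE
NONE
NONE
21
NONE
39
8
39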